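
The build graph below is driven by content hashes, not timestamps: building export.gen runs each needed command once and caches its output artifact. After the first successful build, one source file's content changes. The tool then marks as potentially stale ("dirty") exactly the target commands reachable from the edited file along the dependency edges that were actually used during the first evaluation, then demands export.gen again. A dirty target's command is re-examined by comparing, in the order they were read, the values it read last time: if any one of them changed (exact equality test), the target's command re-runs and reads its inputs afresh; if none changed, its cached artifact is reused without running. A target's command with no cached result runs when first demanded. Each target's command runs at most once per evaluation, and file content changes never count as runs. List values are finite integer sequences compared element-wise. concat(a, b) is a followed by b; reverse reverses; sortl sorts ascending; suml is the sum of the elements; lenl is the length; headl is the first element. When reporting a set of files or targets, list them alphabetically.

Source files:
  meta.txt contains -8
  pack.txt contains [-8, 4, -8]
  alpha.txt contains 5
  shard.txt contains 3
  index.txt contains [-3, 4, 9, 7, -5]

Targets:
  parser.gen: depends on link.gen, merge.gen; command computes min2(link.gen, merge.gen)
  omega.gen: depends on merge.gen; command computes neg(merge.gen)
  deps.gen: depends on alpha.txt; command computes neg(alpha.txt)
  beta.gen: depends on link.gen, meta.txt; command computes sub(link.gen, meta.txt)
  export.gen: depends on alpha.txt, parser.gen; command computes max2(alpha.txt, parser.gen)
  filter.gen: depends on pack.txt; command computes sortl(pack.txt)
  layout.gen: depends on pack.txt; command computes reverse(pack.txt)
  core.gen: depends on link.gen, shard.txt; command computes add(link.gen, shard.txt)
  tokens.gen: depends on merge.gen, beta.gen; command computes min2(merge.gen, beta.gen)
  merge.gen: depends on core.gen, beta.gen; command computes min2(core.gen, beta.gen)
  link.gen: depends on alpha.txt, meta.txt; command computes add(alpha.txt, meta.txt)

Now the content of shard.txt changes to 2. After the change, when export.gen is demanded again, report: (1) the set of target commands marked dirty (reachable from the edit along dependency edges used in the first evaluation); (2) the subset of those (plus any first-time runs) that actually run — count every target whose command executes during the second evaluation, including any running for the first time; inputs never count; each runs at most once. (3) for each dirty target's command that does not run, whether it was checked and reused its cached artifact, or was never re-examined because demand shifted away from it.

Dirty set: core.gen, export.gen, merge.gen, parser.gen.
Run set: core.gen, merge.gen, parser.gen (3 run).
Re-examined without running (cache reused): export.gen.
The important point: parser.gen recomputes to an identical value, and the output ends up unchanged.

Initial pass — values computed on the first demand:
  link.gen = add(5, -8) = -3
  beta.gen = sub(-3, -8) = 5
  core.gen = add(-3, 3) = 0
  merge.gen = min2(0, 5) = 0
  parser.gen = min2(-3, 0) = -3
  export.gen = max2(5, -3) = 5

Second demand — change propagation:
  core.gen: re-runs because shard.txt 3->2; new result -1.
  merge.gen: re-runs because core.gen 0->-1; new result -1.
  parser.gen: re-runs because merge.gen 0->-1; new result -3 (unchanged).
  export.gen: re-examined; everything it read last time is the same (alpha.txt unchanged, parser.gen unchanged) — cache 5 kept, no run.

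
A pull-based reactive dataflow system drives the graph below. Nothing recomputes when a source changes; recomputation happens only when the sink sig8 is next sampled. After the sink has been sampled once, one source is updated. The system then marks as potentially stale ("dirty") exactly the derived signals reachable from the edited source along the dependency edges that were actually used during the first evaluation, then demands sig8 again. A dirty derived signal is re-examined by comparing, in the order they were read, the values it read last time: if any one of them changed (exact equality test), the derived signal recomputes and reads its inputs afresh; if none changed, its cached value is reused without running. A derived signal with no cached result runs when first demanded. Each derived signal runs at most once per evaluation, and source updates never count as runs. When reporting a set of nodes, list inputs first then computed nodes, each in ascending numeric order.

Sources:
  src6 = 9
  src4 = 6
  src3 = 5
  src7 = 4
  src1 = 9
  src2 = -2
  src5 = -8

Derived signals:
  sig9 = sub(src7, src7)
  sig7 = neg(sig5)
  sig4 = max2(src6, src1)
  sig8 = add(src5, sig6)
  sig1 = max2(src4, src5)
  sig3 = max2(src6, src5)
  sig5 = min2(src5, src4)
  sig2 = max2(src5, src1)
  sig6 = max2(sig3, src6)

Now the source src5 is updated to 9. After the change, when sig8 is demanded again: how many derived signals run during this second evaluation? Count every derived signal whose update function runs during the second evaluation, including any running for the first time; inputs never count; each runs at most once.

Derived signals that run: sig3, sig8 — 2 in total.
Key observation: the cutoff stops propagation at sig6 — its inputs' values are unchanged, so it reuses its cache.

First evaluation (everything demanded from the output):
  sig3 = max2(9, -8) = 9
  sig6 = max2(9, 9) = 9
  sig8 = add(-8, 9) = 1

Propagation after the edit:
  sig3: runs — src5 -8->9; result 9 (same value as before).
  sig6: checked — values it read are unchanged (sig3 unchanged, src6 unchanged); reused cached 9 without running.
  sig8: runs — src5 -8->9; result 18.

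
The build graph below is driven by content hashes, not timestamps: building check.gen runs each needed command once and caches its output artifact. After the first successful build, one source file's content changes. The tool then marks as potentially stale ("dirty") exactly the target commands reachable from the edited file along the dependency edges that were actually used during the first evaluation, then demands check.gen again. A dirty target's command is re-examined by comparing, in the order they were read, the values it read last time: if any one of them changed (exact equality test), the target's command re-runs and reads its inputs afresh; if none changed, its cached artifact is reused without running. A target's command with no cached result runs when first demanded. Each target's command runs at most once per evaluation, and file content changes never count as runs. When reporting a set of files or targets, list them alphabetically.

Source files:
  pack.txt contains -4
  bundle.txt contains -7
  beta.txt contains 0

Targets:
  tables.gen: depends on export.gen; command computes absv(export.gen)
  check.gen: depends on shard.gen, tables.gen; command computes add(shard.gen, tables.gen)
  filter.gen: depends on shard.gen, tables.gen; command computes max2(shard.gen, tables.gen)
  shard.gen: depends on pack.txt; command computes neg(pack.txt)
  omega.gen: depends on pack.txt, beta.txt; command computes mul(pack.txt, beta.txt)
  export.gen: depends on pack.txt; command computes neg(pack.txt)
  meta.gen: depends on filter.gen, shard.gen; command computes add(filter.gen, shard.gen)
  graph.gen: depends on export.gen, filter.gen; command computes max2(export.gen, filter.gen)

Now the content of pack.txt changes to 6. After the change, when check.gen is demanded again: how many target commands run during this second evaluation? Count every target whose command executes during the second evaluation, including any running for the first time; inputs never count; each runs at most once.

Initial pass — values computed on the first demand:
  export.gen = neg(-4) = 4
  shard.gen = neg(-4) = 4
  tables.gen = absv(4) = 4
  check.gen = add(4, 4) = 8

Second demand — change propagation:
  export.gen: re-runs because pack.txt -4->6; new result -6.
  shard.gen: re-runs because pack.txt -4->6; new result -6.
  tables.gen: re-runs because export.gen 4->-6; new result 6.
  check.gen: re-runs because shard.gen 4->-6; tables.gen 4->6; new result 0.

Run set: check.gen, export.gen, shard.gen, tables.gen (4 run).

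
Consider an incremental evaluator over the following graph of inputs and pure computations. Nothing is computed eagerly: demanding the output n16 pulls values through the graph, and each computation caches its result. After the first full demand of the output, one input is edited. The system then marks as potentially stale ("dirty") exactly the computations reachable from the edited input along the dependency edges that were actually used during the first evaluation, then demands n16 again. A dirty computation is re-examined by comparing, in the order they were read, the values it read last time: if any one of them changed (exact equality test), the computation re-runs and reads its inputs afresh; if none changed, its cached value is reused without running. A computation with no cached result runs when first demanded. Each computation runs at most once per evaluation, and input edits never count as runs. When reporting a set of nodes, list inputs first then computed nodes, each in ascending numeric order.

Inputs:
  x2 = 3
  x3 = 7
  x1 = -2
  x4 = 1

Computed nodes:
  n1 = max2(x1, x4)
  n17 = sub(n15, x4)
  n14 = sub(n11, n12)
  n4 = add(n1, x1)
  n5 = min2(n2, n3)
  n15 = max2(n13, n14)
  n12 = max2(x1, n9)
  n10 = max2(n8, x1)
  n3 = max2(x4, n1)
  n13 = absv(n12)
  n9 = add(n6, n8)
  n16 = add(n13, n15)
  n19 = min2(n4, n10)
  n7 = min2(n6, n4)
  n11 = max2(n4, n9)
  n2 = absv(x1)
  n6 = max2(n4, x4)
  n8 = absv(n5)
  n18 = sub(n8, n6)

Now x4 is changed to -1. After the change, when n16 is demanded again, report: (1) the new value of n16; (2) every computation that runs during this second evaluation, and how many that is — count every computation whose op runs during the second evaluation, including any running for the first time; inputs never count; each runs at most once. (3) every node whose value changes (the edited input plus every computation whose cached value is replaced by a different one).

Initial pass — values computed on the first demand:
  n1 = max2(-2, 1) = 1
  n2 = absv(-2) = 2
  n3 = max2(1, 1) = 1
  n4 = add(1, -2) = -1
  n5 = min2(2, 1) = 1
  n6 = max2(-1, 1) = 1
  n8 = absv(1) = 1
  n9 = add(1, 1) = 2
  n11 = max2(-1, 2) = 2
  n12 = max2(-2, 2) = 2
  n13 = absv(2) = 2
  n14 = sub(2, 2) = 0
  n15 = max2(2, 0) = 2
  n16 = add(2, 2) = 4

Second demand — change propagation:
  n1: re-runs because x4 1->-1; new result -1.
  n3: re-runs because x4 1->-1; n1 1->-1; new result -1.
  n4: re-runs because n1 1->-1; new result -3.
  n5: re-runs because n3 1->-1; new result -1.
  n6: re-runs because n4 -1->-3; x4 1->-1; new result -1.
  n8: re-runs because n5 1->-1; new result 1 (unchanged).
  n9: re-runs because n6 1->-1; new result 0.
  n11: re-runs because n4 -1->-3; n9 2->0; new result 0.
  n12: re-runs because n9 2->0; new result 0.
  n13: re-runs because n12 2->0; new result 0.
  n14: re-runs because n11 2->0; n12 2->0; new result 0 (unchanged).
  n15: re-runs because n13 2->0; new result 0.
  n16: re-runs because n13 2->0; n15 2->0; new result 0.

n16 now evaluates to 0.
Run set: n1, n3, n4, n5, n6, n8, n9, n11, n12, n13, n14, n15, n16 (13 run).
Changed values: x4, n1, n3, n4, n5, n6, n9, n11, n12, n13, n15, n16.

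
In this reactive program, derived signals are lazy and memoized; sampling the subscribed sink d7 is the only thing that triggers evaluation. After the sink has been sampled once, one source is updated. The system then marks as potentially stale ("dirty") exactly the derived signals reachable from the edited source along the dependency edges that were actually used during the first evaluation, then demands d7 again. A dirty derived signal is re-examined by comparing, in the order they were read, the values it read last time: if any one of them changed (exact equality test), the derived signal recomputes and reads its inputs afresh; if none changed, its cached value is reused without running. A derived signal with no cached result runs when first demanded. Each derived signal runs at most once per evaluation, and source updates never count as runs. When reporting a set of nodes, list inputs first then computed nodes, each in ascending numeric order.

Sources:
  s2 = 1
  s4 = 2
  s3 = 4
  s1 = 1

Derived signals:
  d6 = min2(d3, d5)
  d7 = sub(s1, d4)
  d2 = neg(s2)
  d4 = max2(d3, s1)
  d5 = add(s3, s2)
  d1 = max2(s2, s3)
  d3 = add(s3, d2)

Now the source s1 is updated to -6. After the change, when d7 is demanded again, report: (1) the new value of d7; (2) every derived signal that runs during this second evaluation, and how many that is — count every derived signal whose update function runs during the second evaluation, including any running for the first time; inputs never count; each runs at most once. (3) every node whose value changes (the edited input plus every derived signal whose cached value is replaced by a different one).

Demanding d7 again yields -9.
2 derived signals run: d4, d7.
The nodes whose values change: s1, d7.

First demand of the output computes:
  d2 = neg(1) = -1
  d3 = add(4, -1) = 3
  d4 = max2(3, 1) = 3
  d7 = sub(1, 3) = -2

After the edit, cleaning proceeds:
  d4: a read changed (s1 1->-6) — executes, giving 3 — identical to its old value.
  d7: a read changed (s1 1->-6) — executes, giving -9.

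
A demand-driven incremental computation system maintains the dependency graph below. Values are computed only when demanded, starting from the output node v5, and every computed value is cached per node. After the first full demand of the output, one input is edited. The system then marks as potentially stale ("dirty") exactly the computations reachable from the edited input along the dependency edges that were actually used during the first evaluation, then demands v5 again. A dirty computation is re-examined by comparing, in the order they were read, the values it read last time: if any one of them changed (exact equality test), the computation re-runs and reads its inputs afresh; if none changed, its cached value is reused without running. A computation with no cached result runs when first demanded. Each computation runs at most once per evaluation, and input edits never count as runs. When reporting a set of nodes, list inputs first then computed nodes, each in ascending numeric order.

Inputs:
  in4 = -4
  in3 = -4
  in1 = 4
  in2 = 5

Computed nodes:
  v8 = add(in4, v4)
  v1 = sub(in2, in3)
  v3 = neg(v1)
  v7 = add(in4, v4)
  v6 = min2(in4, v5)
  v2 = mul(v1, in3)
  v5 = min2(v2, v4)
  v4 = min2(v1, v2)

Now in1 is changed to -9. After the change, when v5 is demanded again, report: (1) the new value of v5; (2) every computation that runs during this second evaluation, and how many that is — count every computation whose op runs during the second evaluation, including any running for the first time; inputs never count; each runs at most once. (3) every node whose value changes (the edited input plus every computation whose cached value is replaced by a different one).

First evaluation (everything demanded from the output):
  v1 = sub(5, -4) = 9
  v2 = mul(9, -4) = -36
  v4 = min2(9, -36) = -36
  v5 = min2(-36, -36) = -36

Propagation after the edit:
  in1 feeds no computation that the output demands — nothing is marked dirty and nothing runs.

Key observation: in1 is never demanded by the output, so the edit triggers no recomputation at all.

New value of v5: -36.
Computations that run: none — 0 in total.
Values that change: in1.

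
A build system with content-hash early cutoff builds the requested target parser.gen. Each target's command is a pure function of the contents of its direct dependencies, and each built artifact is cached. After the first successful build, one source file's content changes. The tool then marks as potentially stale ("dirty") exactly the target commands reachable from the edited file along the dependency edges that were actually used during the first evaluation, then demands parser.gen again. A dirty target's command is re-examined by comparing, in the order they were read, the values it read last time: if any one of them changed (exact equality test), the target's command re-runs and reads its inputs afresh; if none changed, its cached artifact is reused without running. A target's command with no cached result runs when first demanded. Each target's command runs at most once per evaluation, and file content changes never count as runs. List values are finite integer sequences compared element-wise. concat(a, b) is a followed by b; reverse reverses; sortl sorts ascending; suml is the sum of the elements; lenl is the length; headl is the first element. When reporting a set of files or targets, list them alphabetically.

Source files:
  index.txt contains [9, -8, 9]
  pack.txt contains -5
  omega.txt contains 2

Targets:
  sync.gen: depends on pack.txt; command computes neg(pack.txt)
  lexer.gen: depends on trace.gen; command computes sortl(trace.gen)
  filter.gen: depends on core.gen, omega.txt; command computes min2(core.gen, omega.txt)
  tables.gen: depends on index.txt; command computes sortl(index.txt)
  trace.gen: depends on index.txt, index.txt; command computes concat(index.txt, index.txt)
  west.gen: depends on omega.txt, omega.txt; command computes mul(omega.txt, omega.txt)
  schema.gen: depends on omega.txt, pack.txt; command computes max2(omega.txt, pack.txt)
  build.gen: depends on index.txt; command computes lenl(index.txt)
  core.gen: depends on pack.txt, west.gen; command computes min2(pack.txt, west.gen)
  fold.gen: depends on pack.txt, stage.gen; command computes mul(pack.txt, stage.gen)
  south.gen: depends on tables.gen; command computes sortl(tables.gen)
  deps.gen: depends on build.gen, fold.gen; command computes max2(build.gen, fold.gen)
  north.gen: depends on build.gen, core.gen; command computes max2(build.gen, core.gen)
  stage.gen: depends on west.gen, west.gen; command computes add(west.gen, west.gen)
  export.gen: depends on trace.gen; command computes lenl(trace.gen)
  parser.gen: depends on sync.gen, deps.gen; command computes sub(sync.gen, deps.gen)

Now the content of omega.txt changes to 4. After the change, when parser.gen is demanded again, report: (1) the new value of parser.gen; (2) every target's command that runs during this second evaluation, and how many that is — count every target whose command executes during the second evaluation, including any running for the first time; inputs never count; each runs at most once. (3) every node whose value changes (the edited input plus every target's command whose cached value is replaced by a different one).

New value of parser.gen: 2.
Target commands that run: deps.gen, fold.gen, stage.gen, west.gen — 4 in total.
Values that change: fold.gen, omega.txt, stage.gen, west.gen.
Key observation: the change is absorbed at deps.gen — it re-runs but produces the same value, and the output's value is unchanged.

First evaluation (everything demanded from the output):
  build.gen = lenl([9, -8, 9]) = 3
  sync.gen = neg(-5) = 5
  west.gen = mul(2, 2) = 4
  stage.gen = add(4, 4) = 8
  fold.gen = mul(-5, 8) = -40
  deps.gen = max2(3, -40) = 3
  parser.gen = sub(5, 3) = 2

Propagation after the edit:
  west.gen: runs — omega.txt 2->4; omega.txt 2->4; result 16.
  stage.gen: runs — west.gen 4->16; west.gen 4->16; result 32.
  fold.gen: runs — stage.gen 8->32; result -160.
  deps.gen: runs — fold.gen -40->-160; result 3 (same value as before).
  parser.gen: checked — values it read are unchanged (sync.gen unchanged, deps.gen unchanged); reused cached 2 without running.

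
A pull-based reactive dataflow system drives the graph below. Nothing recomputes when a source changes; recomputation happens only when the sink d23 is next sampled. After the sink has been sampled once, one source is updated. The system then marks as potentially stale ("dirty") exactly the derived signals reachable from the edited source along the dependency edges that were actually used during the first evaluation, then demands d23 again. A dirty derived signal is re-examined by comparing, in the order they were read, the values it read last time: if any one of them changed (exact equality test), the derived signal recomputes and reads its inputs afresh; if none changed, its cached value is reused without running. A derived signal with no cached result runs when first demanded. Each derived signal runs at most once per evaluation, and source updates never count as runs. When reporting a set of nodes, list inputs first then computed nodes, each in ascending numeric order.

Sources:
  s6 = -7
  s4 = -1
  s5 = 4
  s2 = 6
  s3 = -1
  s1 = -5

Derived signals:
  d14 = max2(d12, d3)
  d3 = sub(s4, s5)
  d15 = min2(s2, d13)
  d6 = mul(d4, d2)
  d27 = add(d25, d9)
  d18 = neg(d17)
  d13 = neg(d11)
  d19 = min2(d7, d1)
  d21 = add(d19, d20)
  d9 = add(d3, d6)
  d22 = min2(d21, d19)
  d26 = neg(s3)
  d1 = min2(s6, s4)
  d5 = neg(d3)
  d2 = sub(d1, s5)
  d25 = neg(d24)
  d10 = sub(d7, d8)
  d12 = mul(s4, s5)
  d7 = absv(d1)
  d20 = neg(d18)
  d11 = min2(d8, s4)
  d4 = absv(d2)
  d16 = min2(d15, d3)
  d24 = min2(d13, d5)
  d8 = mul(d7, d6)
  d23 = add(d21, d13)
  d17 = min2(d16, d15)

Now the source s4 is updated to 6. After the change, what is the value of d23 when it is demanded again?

First evaluation (everything demanded from the output):
  d1 = min2(-7, -1) = -7
  d2 = sub(-7, 4) = -11
  d3 = sub(-1, 4) = -5
  d4 = absv(-11) = 11
  d6 = mul(11, -11) = -121
  d7 = absv(-7) = 7
  d8 = mul(7, -121) = -847
  d11 = min2(-847, -1) = -847
  d13 = neg(-847) = 847
  d15 = min2(6, 847) = 6
  d16 = min2(6, -5) = -5
  d17 = min2(-5, 6) = -5
  d18 = neg(-5) = 5
  d19 = min2(7, -7) = -7
  d20 = neg(5) = -5
  d21 = add(-7, -5) = -12
  d23 = add(-12, 847) = 835

Propagation after the edit:
  d1: runs — s4 -1->6; result -7 (same value as before).
  d2: checked — values it read are unchanged (d1 unchanged, s5 unchanged); reused cached -11 without running.
  d3: runs — s4 -1->6; result 2.
  d4: checked — values it read are unchanged (d2 unchanged); reused cached 11 without running.
  d6: checked — values it read are unchanged (d4 unchanged, d2 unchanged); reused cached -121 without running.
  d7: checked — values it read are unchanged (d1 unchanged); reused cached 7 without running.
  d8: checked — values it read are unchanged (d7 unchanged, d6 unchanged); reused cached -847 without running.
  d11: runs — s4 -1->6; result -847 (same value as before).
  d13: checked — values it read are unchanged (d11 unchanged); reused cached 847 without running.
  d15: checked — values it read are unchanged (s2 unchanged, d13 unchanged); reused cached 6 without running.
  d16: runs — d3 -5->2; result 2.
  d17: runs — d16 -5->2; result 2.
  d18: runs — d17 -5->2; result -2.
  d19: checked — values it read are unchanged (d7 unchanged, d1 unchanged); reused cached -7 without running.
  d20: runs — d18 5->-2; result 2.
  d21: runs — d20 -5->2; result -5.
  d23: runs — d21 -12->-5; result 842.

Key observation: the cutoff stops propagation at d2 — its inputs' values are unchanged, so it reuses its cache.

New value of d23: 842.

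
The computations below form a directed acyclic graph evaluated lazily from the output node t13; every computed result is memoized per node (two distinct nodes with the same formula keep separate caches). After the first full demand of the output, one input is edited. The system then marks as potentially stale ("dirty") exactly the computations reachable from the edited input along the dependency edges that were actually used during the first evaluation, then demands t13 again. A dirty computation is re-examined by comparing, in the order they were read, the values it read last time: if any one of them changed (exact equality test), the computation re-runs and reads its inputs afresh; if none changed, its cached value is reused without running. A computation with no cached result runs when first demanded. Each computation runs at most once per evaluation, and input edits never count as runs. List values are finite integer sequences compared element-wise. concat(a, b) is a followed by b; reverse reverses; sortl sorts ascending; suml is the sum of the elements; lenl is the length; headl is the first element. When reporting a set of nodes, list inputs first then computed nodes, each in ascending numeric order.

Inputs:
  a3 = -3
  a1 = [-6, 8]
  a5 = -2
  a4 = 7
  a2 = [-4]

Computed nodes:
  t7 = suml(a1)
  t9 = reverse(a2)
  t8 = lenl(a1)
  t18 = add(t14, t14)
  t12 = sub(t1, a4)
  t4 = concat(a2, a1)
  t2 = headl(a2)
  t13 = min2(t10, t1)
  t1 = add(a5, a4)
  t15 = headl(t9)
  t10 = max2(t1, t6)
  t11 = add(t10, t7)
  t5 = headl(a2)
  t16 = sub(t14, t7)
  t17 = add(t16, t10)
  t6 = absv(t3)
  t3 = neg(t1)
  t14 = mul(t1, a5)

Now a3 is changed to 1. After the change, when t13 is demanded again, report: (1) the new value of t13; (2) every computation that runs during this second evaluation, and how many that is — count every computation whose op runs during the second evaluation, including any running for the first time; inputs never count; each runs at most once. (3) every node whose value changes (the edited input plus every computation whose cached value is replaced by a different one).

First demand of the output computes:
  t1 = add(-2, 7) = 5
  t3 = neg(5) = -5
  t6 = absv(-5) = 5
  t10 = max2(5, 5) = 5
  t13 = min2(5, 5) = 5

After the edit, cleaning proceeds:
  no node depends on a3 at all; the second demand re-runs nothing.

Note the shortcut — nothing in the graph depends on a3 at all, so no recomputation happens.

Demanding t13 again yields 5.
0 computations run: none.
The nodes whose values change: a3.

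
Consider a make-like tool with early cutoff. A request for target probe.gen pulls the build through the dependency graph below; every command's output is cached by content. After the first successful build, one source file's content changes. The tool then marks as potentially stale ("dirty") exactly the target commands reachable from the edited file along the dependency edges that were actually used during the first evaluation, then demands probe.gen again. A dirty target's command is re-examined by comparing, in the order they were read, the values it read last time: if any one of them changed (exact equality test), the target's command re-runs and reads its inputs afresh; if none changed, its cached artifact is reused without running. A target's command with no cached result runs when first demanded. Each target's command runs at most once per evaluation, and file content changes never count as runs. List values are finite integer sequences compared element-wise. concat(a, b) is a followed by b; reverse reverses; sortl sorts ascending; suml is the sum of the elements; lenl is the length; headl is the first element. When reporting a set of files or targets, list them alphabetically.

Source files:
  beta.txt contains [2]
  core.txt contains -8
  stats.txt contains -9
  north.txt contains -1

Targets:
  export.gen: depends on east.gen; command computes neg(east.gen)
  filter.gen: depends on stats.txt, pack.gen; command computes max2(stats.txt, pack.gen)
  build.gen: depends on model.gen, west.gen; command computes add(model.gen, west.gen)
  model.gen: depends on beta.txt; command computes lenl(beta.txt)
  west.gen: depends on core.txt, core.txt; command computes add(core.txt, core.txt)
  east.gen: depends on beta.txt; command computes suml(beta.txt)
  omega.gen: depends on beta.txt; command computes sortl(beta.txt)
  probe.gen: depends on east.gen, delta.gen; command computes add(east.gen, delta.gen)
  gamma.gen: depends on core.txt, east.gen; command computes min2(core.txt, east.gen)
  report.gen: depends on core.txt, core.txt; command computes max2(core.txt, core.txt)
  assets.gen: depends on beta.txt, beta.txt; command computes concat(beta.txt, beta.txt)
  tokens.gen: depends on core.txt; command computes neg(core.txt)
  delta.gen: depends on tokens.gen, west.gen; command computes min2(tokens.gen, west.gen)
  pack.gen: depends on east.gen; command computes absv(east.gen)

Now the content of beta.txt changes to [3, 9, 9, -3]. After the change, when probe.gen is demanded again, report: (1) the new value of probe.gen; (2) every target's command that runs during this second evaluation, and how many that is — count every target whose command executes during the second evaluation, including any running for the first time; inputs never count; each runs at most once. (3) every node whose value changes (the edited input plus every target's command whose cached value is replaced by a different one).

Demanding probe.gen again yields 2.
2 target commands run: east.gen, probe.gen.
The nodes whose values change: beta.txt, east.gen, probe.gen.

First demand of the output computes:
  east.gen = suml([2]) = 2
  tokens.gen = neg(-8) = 8
  west.gen = add(-8, -8) = -16
  delta.gen = min2(8, -16) = -16
  probe.gen = add(2, -16) = -14

After the edit, cleaning proceeds:
  east.gen: a read changed (beta.txt [2]->[3, 9, 9, -3]) — executes, giving 18.
  probe.gen: a read changed (east.gen 2->18) — executes, giving 2.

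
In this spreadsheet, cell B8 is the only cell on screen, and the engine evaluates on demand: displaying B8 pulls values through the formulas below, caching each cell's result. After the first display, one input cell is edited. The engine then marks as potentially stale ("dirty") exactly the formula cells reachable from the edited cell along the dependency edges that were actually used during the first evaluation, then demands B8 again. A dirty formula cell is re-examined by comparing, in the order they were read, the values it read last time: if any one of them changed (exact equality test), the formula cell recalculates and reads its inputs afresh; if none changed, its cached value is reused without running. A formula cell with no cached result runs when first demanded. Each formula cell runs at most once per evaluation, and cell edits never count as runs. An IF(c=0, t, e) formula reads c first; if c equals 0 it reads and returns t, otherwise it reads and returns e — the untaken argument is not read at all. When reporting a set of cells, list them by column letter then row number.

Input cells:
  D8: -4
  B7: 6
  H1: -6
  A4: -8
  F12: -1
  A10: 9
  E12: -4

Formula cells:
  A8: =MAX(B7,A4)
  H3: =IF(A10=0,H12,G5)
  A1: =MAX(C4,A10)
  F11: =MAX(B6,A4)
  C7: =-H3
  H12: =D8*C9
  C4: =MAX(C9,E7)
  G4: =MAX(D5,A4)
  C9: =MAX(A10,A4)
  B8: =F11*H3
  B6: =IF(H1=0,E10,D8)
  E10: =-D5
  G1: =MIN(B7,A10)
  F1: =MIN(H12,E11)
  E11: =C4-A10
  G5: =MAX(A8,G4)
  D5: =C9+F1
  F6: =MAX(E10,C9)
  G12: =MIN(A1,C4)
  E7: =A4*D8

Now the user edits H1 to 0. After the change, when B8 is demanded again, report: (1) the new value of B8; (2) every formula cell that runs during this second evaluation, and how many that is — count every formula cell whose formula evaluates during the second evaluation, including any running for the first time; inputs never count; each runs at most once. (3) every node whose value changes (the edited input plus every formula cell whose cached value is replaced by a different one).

Initial pass — values computed on the first demand:
  A8 = MAX(6, -8) = 6
  B6 = IF(H1=0: H1=-6 -> else branch D8) = -4
  C9 = MAX(9, -8) = 9
  E7 = -8 * -4 = 32
  C4 = MAX(9, 32) = 32
  E11 = 32 - 9 = 23
  F11 = MAX(-4, -8) = -4
  H12 = -4 * 9 = -36
  F1 = MIN(-36, 23) = -36
  D5 = 9 + -36 = -27
  G4 = MAX(-27, -8) = -8
  G5 = MAX(6, -8) = 6
  H3 = IF(A10=0: A10=9 -> else branch G5) = 6
  B8 = -4 * 6 = -24

Second demand — change propagation:
  E10: newly demanded (no cache) — executes and yields 27.
  B6: re-runs because H1 -6->0; new result 27.
  F11: re-runs because B6 -4->27; new result 27.
  B8: re-runs because F11 -4->27; new result 162.

The important point: the flipped condition pulls in fresh nodes; E10 runs for the first time.

B8 now evaluates to 162.
Run set: B6, B8, E10, F11 (4 run).
Changed values: B6, B8, F11, H1.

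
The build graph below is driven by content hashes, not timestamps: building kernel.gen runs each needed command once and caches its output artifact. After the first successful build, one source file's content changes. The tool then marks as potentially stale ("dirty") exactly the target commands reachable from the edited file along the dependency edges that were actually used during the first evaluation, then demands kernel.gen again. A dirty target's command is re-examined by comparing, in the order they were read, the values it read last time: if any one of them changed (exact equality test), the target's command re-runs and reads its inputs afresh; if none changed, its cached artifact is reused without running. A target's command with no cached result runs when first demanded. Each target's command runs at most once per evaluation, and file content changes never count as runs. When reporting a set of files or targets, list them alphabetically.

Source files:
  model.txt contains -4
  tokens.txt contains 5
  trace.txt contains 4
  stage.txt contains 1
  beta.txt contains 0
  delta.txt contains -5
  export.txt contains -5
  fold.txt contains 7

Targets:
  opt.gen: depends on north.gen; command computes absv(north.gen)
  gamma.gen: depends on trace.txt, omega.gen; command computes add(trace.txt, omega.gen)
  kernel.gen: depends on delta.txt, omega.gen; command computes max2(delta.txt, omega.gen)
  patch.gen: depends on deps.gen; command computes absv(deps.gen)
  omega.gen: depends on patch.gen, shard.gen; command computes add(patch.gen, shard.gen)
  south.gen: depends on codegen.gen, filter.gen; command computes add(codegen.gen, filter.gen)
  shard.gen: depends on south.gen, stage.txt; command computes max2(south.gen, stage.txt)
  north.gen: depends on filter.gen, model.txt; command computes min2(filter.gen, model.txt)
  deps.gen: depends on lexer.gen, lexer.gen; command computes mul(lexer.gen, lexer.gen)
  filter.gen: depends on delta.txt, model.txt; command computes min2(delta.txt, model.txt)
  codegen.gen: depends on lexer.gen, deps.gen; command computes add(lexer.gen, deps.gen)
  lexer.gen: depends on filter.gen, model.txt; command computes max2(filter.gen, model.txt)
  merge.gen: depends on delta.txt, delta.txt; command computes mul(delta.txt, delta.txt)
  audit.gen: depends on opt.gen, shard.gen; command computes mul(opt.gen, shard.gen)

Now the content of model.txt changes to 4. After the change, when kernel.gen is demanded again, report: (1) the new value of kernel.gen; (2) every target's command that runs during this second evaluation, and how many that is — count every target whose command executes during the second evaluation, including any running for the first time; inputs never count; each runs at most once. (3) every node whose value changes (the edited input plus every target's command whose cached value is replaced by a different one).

kernel.gen now evaluates to 31.
Run set: codegen.gen, deps.gen, filter.gen, kernel.gen, lexer.gen, omega.gen, shard.gen, south.gen (8 run).
Changed values: codegen.gen, kernel.gen, lexer.gen, model.txt, omega.gen, shard.gen, south.gen.
The important point: at patch.gen every value read last time is unchanged, so the dirty flag clears without a run.

Initial pass — values computed on the first demand:
  filter.gen = min2(-5, -4) = -5
  lexer.gen = max2(-5, -4) = -4
  deps.gen = mul(-4, -4) = 16
  codegen.gen = add(-4, 16) = 12
  patch.gen = absv(16) = 16
  south.gen = add(12, -5) = 7
  shard.gen = max2(7, 1) = 7
  omega.gen = add(16, 7) = 23
  kernel.gen = max2(-5, 23) = 23

Second demand — change propagation:
  filter.gen: re-runs because model.txt -4->4; new result -5 (unchanged).
  lexer.gen: re-runs because model.txt -4->4; new result 4.
  deps.gen: re-runs because lexer.gen -4->4; lexer.gen -4->4; new result 16 (unchanged).
  codegen.gen: re-runs because lexer.gen -4->4; new result 20.
  patch.gen: re-examined; everything it read last time is the same (deps.gen unchanged) — cache 16 kept, no run.
  south.gen: re-runs because codegen.gen 12->20; new result 15.
  shard.gen: re-runs because south.gen 7->15; new result 15.
  omega.gen: re-runs because shard.gen 7->15; new result 31.
  kernel.gen: re-runs because omega.gen 23->31; new result 31.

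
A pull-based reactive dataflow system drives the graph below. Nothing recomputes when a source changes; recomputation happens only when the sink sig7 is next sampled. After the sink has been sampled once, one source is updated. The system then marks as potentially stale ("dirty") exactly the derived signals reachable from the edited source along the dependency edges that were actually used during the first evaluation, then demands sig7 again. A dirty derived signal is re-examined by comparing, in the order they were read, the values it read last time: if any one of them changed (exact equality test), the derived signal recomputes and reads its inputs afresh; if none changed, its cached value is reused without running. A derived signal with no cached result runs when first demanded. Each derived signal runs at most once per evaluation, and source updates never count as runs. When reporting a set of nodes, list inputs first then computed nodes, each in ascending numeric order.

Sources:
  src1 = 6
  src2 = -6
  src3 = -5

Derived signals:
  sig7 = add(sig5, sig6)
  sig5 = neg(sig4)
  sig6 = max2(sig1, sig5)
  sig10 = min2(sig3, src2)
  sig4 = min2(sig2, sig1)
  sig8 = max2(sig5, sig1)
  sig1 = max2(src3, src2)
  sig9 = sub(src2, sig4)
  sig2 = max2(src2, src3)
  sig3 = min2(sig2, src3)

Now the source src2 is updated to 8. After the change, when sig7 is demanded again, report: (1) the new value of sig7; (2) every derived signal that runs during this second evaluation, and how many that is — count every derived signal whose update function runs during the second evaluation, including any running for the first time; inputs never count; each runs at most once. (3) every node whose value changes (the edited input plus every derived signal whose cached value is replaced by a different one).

New value of sig7: 0.
Derived signals that run: sig1, sig2, sig4, sig5, sig6, sig7 — 6 in total.
Values that change: src2, sig1, sig2, sig4, sig5, sig6, sig7.

First evaluation (everything demanded from the output):
  sig1 = max2(-5, -6) = -5
  sig2 = max2(-6, -5) = -5
  sig4 = min2(-5, -5) = -5
  sig5 = neg(-5) = 5
  sig6 = max2(-5, 5) = 5
  sig7 = add(5, 5) = 10

Propagation after the edit:
  sig1: runs — src2 -6->8; result 8.
  sig2: runs — src2 -6->8; result 8.
  sig4: runs — sig2 -5->8; sig1 -5->8; result 8.
  sig5: runs — sig4 -5->8; result -8.
  sig6: runs — sig1 -5->8; sig5 5->-8; result 8.
  sig7: runs — sig5 5->-8; sig6 5->8; result 0.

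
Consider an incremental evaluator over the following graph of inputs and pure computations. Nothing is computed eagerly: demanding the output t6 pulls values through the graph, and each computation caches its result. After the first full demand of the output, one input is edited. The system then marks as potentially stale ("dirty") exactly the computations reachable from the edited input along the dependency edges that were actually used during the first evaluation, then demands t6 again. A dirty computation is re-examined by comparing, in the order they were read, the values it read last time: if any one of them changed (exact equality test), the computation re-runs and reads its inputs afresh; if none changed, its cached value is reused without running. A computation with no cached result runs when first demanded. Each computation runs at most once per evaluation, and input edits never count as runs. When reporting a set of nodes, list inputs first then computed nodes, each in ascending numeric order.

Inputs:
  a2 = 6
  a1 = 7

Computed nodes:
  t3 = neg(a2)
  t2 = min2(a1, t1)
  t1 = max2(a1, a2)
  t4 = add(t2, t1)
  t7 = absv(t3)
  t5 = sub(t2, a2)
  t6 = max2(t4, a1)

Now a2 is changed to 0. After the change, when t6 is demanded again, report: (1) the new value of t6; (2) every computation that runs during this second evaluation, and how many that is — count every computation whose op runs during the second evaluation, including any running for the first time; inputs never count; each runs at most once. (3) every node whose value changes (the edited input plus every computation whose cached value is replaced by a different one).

Initial pass — values computed on the first demand:
  t1 = max2(7, 6) = 7
  t2 = min2(7, 7) = 7
  t4 = add(7, 7) = 14
  t6 = max2(14, 7) = 14

Second demand — change propagation:
  t1: re-runs because a2 6->0; new result 7 (unchanged).
  t2: re-examined; everything it read last time is the same (a1 unchanged, t1 unchanged) — cache 7 kept, no run.
  t4: re-examined; everything it read last time is the same (t2 unchanged, t1 unchanged) — cache 14 kept, no run.
  t6: re-examined; everything it read last time is the same (t4 unchanged, a1 unchanged) — cache 14 kept, no run.

The important point: t1 recomputes to an identical value, and the output ends up unchanged.

t6 now evaluates to 14.
Run set: t1 (1 run).
Changed values: a2.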